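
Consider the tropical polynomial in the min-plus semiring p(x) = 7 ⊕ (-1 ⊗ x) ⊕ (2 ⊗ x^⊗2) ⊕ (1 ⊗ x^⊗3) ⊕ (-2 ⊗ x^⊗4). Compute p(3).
p(3) = 2

A tropical monomial a ⊗ x^⊗i evaluates to a + i · x. Evaluating each term at x = 3:
  Term 0 contributes 7 + 0 · 3 = 7
  Term 1 contributes -1 + 1 · 3 = 2
  Term 2 contributes 2 + 2 · 3 = 8
  Term 3 contributes 1 + 3 · 3 = 10
  Term 4 contributes -2 + 4 · 3 = 10
p(3) = ⊕ of these = min[7, 2, 8, 10, 10] = 2.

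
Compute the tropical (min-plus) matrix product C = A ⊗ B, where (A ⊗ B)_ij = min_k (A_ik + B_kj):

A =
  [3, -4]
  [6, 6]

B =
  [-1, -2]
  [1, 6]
A ⊗ B =
  [-3, 1]
  [5, 4]

Apply the min-plus product entry-by-entry:
  C[0][0] = min over k of (A[0][0] + B[0][0] = 3 + -1 = 2, A[0][1] + B[1][0] = -4 + 1 = -3) = -3 (attained at k = 1)
  C[0][1] = min over k of (A[0][0] + B[0][1] = 3 + -2 = 1, A[0][1] + B[1][1] = -4 + 6 = 2) = 1 (attained at k = 0)
  C[1][0] = min over k of (A[1][0] + B[0][0] = 6 + -1 = 5, A[1][1] + B[1][0] = 6 + 1 = 7) = 5 (attained at k = 0)
  C[1][1] = min over k of (A[1][0] + B[0][1] = 6 + -2 = 4, A[1][1] + B[1][1] = 6 + 6 = 12) = 4 (attained at k = 0)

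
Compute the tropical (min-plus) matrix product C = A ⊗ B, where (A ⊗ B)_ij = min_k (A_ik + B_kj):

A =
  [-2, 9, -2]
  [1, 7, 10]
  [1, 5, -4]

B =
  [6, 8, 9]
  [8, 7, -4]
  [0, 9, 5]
A ⊗ B =
  [-2, 6, 3]
  [7, 9, 3]
  [-4, 5, 1]

Apply the min-plus product entry-by-entry:
  C[0][0] = min over k of (A[0][0] + B[0][0] = -2 + 6 = 4, A[0][1] + B[1][0] = 9 + 8 = 17, A[0][2] + B[2][0] = -2 + 0 = -2) = -2 (attained at k = 2)
  C[0][1] = min over k of (A[0][0] + B[0][1] = -2 + 8 = 6, A[0][1] + B[1][1] = 9 + 7 = 16, A[0][2] + B[2][1] = -2 + 9 = 7) = 6 (attained at k = 0)
  C[0][2] = min over k of (A[0][0] + B[0][2] = -2 + 9 = 7, A[0][1] + B[1][2] = 9 + -4 = 5, A[0][2] + B[2][2] = -2 + 5 = 3) = 3 (attained at k = 2)
  C[1][0] = min over k of (A[1][0] + B[0][0] = 1 + 6 = 7, A[1][1] + B[1][0] = 7 + 8 = 15, A[1][2] + B[2][0] = 10 + 0 = 10) = 7 (attained at k = 0)
  C[1][1] = min over k of (A[1][0] + B[0][1] = 1 + 8 = 9, A[1][1] + B[1][1] = 7 + 7 = 14, A[1][2] + B[2][1] = 10 + 9 = 19) = 9 (attained at k = 0)
  C[1][2] = min over k of (A[1][0] + B[0][2] = 1 + 9 = 10, A[1][1] + B[1][2] = 7 + -4 = 3, A[1][2] + B[2][2] = 10 + 5 = 15) = 3 (attained at k = 1)
  C[2][0] = min over k of (A[2][0] + B[0][0] = 1 + 6 = 7, A[2][1] + B[1][0] = 5 + 8 = 13, A[2][2] + B[2][0] = -4 + 0 = -4) = -4 (attained at k = 2)
  C[2][1] = min over k of (A[2][0] + B[0][1] = 1 + 8 = 9, A[2][1] + B[1][1] = 5 + 7 = 12, A[2][2] + B[2][1] = -4 + 9 = 5) = 5 (attained at k = 2)
  C[2][2] = min over k of (A[2][0] + B[0][2] = 1 + 9 = 10, A[2][1] + B[1][2] = 5 + -4 = 1, A[2][2] + B[2][2] = -4 + 5 = 1) = 1 (attained at k = 1)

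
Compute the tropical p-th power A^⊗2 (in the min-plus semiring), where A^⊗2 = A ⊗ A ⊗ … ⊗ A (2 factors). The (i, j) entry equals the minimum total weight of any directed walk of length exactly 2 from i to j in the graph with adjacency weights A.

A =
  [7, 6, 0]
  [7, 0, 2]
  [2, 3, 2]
A^⊗2 =
  [2, 3, 2]
  [4, 0, 2]
  [4, 3, 2]

Each entry (A^⊗2)_ij equals the minimum over all length-2 walks i = v_0 → v_1 → … → v_2 = j of Σ_t A[v_t][v_{t+1}]. For example, for (i, j) = (0, 2) we minimise over 3 possible intermediate vertex sequences; the minimum is 2, attained along the walk 0 → 2 → 2.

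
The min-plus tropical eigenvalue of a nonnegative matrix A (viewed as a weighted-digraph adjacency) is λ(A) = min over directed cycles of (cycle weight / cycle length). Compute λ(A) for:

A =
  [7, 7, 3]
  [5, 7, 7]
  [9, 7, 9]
λ(A) = 5

Enumerate directed cycles and compute their means (weight / length). Sample:
  cycle 0 → 0: weight = 7, length = 1, mean = 7/1 ≈ 7.000
  cycle 1 → 1: weight = 7, length = 1, mean = 7/1 ≈ 7.000
  cycle 2 → 2: weight = 9, length = 1, mean = 9/1 ≈ 9.000
  cycle 0 → 1 → 0: weight = 12, length = 2, mean = 12/2 ≈ 6.000
  cycle 0 → 2 → 0: weight = 12, length = 2, mean = 12/2 ≈ 6.000
  cycle 1 → 0 → 1: weight = 12, length = 2, mean = 12/2 ≈ 6.000
Minimum mean = 5.000, attained e.g. along the cycle 0 → 2 → 1 → 0 with weight 15 and length 3. So λ(A) = 15/3 = 5.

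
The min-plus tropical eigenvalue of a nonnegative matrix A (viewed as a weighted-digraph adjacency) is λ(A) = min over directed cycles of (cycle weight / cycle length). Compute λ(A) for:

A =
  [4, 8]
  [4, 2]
λ(A) = 2

Enumerate directed cycles and compute their means (weight / length). Sample:
  cycle 0 → 0: weight = 4, length = 1, mean = 4/1 ≈ 4.000
  cycle 1 → 1: weight = 2, length = 1, mean = 2/1 ≈ 2.000
  cycle 0 → 1 → 0: weight = 12, length = 2, mean = 12/2 ≈ 6.000
  cycle 1 → 0 → 1: weight = 12, length = 2, mean = 12/2 ≈ 6.000
Minimum mean = 2.000, attained e.g. along the cycle 1 → 1 with weight 2 and length 1. So λ(A) = 2/1 = 2.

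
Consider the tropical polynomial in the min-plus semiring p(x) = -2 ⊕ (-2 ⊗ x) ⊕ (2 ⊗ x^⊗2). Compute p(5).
p(5) = -2

A tropical monomial a ⊗ x^⊗i evaluates to a + i · x. Evaluating each term at x = 5:
  Term 0 contributes -2 + 0 · 5 = -2
  Term 1 contributes -2 + 1 · 5 = 3
  Term 2 contributes 2 + 2 · 5 = 12
p(5) = ⊕ of these = min[-2, 3, 12] = -2.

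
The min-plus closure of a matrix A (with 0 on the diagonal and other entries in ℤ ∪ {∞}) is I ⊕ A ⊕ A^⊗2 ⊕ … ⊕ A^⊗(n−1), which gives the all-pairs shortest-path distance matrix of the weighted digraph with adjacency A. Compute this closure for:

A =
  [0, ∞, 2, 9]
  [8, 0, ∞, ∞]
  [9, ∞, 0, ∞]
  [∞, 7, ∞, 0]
Closure =
  [0, 16, 2, 9]
  [8, 0, 10, 17]
  [9, 25, 0, 18]
  [15, 7, 17, 0]

This is the Floyd-Warshall all-pairs shortest-path computation. For each intermediate vertex k = 0, 1, …, 3, update dist[i][j] ← min(dist[i][j], dist[i][k] + dist[k][j]). The final matrix gives, for each (i, j), the minimum total weight of any directed path from i to j (possibly empty when i = j).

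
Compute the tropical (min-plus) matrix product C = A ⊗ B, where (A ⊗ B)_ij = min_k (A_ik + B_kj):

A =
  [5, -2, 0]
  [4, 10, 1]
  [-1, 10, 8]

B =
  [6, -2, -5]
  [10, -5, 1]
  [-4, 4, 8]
A ⊗ B =
  [-4, -7, -1]
  [-3, 2, -1]
  [4, -3, -6]

Apply the min-plus product entry-by-entry:
  C[0][0] = min over k of (A[0][0] + B[0][0] = 5 + 6 = 11, A[0][1] + B[1][0] = -2 + 10 = 8, A[0][2] + B[2][0] = 0 + -4 = -4) = -4 (attained at k = 2)
  C[0][1] = min over k of (A[0][0] + B[0][1] = 5 + -2 = 3, A[0][1] + B[1][1] = -2 + -5 = -7, A[0][2] + B[2][1] = 0 + 4 = 4) = -7 (attained at k = 1)
  C[0][2] = min over k of (A[0][0] + B[0][2] = 5 + -5 = 0, A[0][1] + B[1][2] = -2 + 1 = -1, A[0][2] + B[2][2] = 0 + 8 = 8) = -1 (attained at k = 1)
  C[1][0] = min over k of (A[1][0] + B[0][0] = 4 + 6 = 10, A[1][1] + B[1][0] = 10 + 10 = 20, A[1][2] + B[2][0] = 1 + -4 = -3) = -3 (attained at k = 2)
  C[1][1] = min over k of (A[1][0] + B[0][1] = 4 + -2 = 2, A[1][1] + B[1][1] = 10 + -5 = 5, A[1][2] + B[2][1] = 1 + 4 = 5) = 2 (attained at k = 0)
  C[1][2] = min over k of (A[1][0] + B[0][2] = 4 + -5 = -1, A[1][1] + B[1][2] = 10 + 1 = 11, A[1][2] + B[2][2] = 1 + 8 = 9) = -1 (attained at k = 0)
  C[2][0] = min over k of (A[2][0] + B[0][0] = -1 + 6 = 5, A[2][1] + B[1][0] = 10 + 10 = 20, A[2][2] + B[2][0] = 8 + -4 = 4) = 4 (attained at k = 2)
  C[2][1] = min over k of (A[2][0] + B[0][1] = -1 + -2 = -3, A[2][1] + B[1][1] = 10 + -5 = 5, A[2][2] + B[2][1] = 8 + 4 = 12) = -3 (attained at k = 0)
  C[2][2] = min over k of (A[2][0] + B[0][2] = -1 + -5 = -6, A[2][1] + B[1][2] = 10 + 1 = 11, A[2][2] + B[2][2] = 8 + 8 = 16) = -6 (attained at k = 0)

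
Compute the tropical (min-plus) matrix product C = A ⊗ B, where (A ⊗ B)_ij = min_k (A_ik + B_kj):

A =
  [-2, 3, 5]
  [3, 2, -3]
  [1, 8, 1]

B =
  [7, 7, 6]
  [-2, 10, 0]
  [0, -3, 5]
A ⊗ B =
  [1, 2, 3]
  [-3, -6, 2]
  [1, -2, 6]

Apply the min-plus product entry-by-entry:
  C[0][0] = min over k of (A[0][0] + B[0][0] = -2 + 7 = 5, A[0][1] + B[1][0] = 3 + -2 = 1, A[0][2] + B[2][0] = 5 + 0 = 5) = 1 (attained at k = 1)
  C[0][1] = min over k of (A[0][0] + B[0][1] = -2 + 7 = 5, A[0][1] + B[1][1] = 3 + 10 = 13, A[0][2] + B[2][1] = 5 + -3 = 2) = 2 (attained at k = 2)
  C[0][2] = min over k of (A[0][0] + B[0][2] = -2 + 6 = 4, A[0][1] + B[1][2] = 3 + 0 = 3, A[0][2] + B[2][2] = 5 + 5 = 10) = 3 (attained at k = 1)
  C[1][0] = min over k of (A[1][0] + B[0][0] = 3 + 7 = 10, A[1][1] + B[1][0] = 2 + -2 = 0, A[1][2] + B[2][0] = -3 + 0 = -3) = -3 (attained at k = 2)
  C[1][1] = min over k of (A[1][0] + B[0][1] = 3 + 7 = 10, A[1][1] + B[1][1] = 2 + 10 = 12, A[1][2] + B[2][1] = -3 + -3 = -6) = -6 (attained at k = 2)
  C[1][2] = min over k of (A[1][0] + B[0][2] = 3 + 6 = 9, A[1][1] + B[1][2] = 2 + 0 = 2, A[1][2] + B[2][2] = -3 + 5 = 2) = 2 (attained at k = 1)
  C[2][0] = min over k of (A[2][0] + B[0][0] = 1 + 7 = 8, A[2][1] + B[1][0] = 8 + -2 = 6, A[2][2] + B[2][0] = 1 + 0 = 1) = 1 (attained at k = 2)
  C[2][1] = min over k of (A[2][0] + B[0][1] = 1 + 7 = 8, A[2][1] + B[1][1] = 8 + 10 = 18, A[2][2] + B[2][1] = 1 + -3 = -2) = -2 (attained at k = 2)
  C[2][2] = min over k of (A[2][0] + B[0][2] = 1 + 6 = 7, A[2][1] + B[1][2] = 8 + 0 = 8, A[2][2] + B[2][2] = 1 + 5 = 6) = 6 (attained at k = 2)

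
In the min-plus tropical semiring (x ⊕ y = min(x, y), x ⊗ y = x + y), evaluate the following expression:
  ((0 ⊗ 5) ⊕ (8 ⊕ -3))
((0 ⊗ 5) ⊕ (8 ⊕ -3)) = -3

Expand innermost to outermost. Recall ⊕ takes the minimum of its arguments and ⊗ takes their sum. Working out the expression ((0 ⊗ 5) ⊕ (8 ⊕ -3)) gives -3.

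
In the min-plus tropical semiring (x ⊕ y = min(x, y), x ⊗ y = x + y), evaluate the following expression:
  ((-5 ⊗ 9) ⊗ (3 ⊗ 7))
((-5 ⊗ 9) ⊗ (3 ⊗ 7)) = 14

Expand innermost to outermost. Recall ⊕ takes the minimum of its arguments and ⊗ takes their sum. Working out the expression ((-5 ⊗ 9) ⊗ (3 ⊗ 7)) gives 14.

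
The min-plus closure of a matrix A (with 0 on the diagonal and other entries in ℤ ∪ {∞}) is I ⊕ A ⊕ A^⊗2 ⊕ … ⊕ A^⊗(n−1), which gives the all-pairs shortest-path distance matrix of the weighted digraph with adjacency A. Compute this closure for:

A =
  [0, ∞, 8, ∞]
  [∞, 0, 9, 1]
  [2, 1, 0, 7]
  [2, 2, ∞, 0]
Closure =
  [0, 9, 8, 10]
  [3, 0, 9, 1]
  [2, 1, 0, 2]
  [2, 2, 10, 0]

This is the Floyd-Warshall all-pairs shortest-path computation. For each intermediate vertex k = 0, 1, …, 3, update dist[i][j] ← min(dist[i][j], dist[i][k] + dist[k][j]). The final matrix gives, for each (i, j), the minimum total weight of any directed path from i to j (possibly empty when i = j).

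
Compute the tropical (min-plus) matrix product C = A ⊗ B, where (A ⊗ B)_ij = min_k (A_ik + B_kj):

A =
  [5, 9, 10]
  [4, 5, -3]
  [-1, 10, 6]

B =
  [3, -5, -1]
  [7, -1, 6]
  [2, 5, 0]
A ⊗ B =
  [8, 0, 4]
  [-1, -1, -3]
  [2, -6, -2]

Apply the min-plus product entry-by-entry:
  C[0][0] = min over k of (A[0][0] + B[0][0] = 5 + 3 = 8, A[0][1] + B[1][0] = 9 + 7 = 16, A[0][2] + B[2][0] = 10 + 2 = 12) = 8 (attained at k = 0)
  C[0][1] = min over k of (A[0][0] + B[0][1] = 5 + -5 = 0, A[0][1] + B[1][1] = 9 + -1 = 8, A[0][2] + B[2][1] = 10 + 5 = 15) = 0 (attained at k = 0)
  C[0][2] = min over k of (A[0][0] + B[0][2] = 5 + -1 = 4, A[0][1] + B[1][2] = 9 + 6 = 15, A[0][2] + B[2][2] = 10 + 0 = 10) = 4 (attained at k = 0)
  C[1][0] = min over k of (A[1][0] + B[0][0] = 4 + 3 = 7, A[1][1] + B[1][0] = 5 + 7 = 12, A[1][2] + B[2][0] = -3 + 2 = -1) = -1 (attained at k = 2)
  C[1][1] = min over k of (A[1][0] + B[0][1] = 4 + -5 = -1, A[1][1] + B[1][1] = 5 + -1 = 4, A[1][2] + B[2][1] = -3 + 5 = 2) = -1 (attained at k = 0)
  C[1][2] = min over k of (A[1][0] + B[0][2] = 4 + -1 = 3, A[1][1] + B[1][2] = 5 + 6 = 11, A[1][2] + B[2][2] = -3 + 0 = -3) = -3 (attained at k = 2)
  C[2][0] = min over k of (A[2][0] + B[0][0] = -1 + 3 = 2, A[2][1] + B[1][0] = 10 + 7 = 17, A[2][2] + B[2][0] = 6 + 2 = 8) = 2 (attained at k = 0)
  C[2][1] = min over k of (A[2][0] + B[0][1] = -1 + -5 = -6, A[2][1] + B[1][1] = 10 + -1 = 9, A[2][2] + B[2][1] = 6 + 5 = 11) = -6 (attained at k = 0)
  C[2][2] = min over k of (A[2][0] + B[0][2] = -1 + -1 = -2, A[2][1] + B[1][2] = 10 + 6 = 16, A[2][2] + B[2][2] = 6 + 0 = 6) = -2 (attained at k = 0)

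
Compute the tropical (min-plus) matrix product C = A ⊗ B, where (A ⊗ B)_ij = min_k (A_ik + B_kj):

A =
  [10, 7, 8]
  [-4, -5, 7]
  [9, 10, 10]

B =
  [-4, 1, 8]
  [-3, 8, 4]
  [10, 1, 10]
A ⊗ B =
  [4, 9, 11]
  [-8, -3, -1]
  [5, 10, 14]

Apply the min-plus product entry-by-entry:
  C[0][0] = min over k of (A[0][0] + B[0][0] = 10 + -4 = 6, A[0][1] + B[1][0] = 7 + -3 = 4, A[0][2] + B[2][0] = 8 + 10 = 18) = 4 (attained at k = 1)
  C[0][1] = min over k of (A[0][0] + B[0][1] = 10 + 1 = 11, A[0][1] + B[1][1] = 7 + 8 = 15, A[0][2] + B[2][1] = 8 + 1 = 9) = 9 (attained at k = 2)
  C[0][2] = min over k of (A[0][0] + B[0][2] = 10 + 8 = 18, A[0][1] + B[1][2] = 7 + 4 = 11, A[0][2] + B[2][2] = 8 + 10 = 18) = 11 (attained at k = 1)
  C[1][0] = min over k of (A[1][0] + B[0][0] = -4 + -4 = -8, A[1][1] + B[1][0] = -5 + -3 = -8, A[1][2] + B[2][0] = 7 + 10 = 17) = -8 (attained at k = 0)
  C[1][1] = min over k of (A[1][0] + B[0][1] = -4 + 1 = -3, A[1][1] + B[1][1] = -5 + 8 = 3, A[1][2] + B[2][1] = 7 + 1 = 8) = -3 (attained at k = 0)
  C[1][2] = min over k of (A[1][0] + B[0][2] = -4 + 8 = 4, A[1][1] + B[1][2] = -5 + 4 = -1, A[1][2] + B[2][2] = 7 + 10 = 17) = -1 (attained at k = 1)
  C[2][0] = min over k of (A[2][0] + B[0][0] = 9 + -4 = 5, A[2][1] + B[1][0] = 10 + -3 = 7, A[2][2] + B[2][0] = 10 + 10 = 20) = 5 (attained at k = 0)
  C[2][1] = min over k of (A[2][0] + B[0][1] = 9 + 1 = 10, A[2][1] + B[1][1] = 10 + 8 = 18, A[2][2] + B[2][1] = 10 + 1 = 11) = 10 (attained at k = 0)
  C[2][2] = min over k of (A[2][0] + B[0][2] = 9 + 8 = 17, A[2][1] + B[1][2] = 10 + 4 = 14, A[2][2] + B[2][2] = 10 + 10 = 20) = 14 (attained at k = 1)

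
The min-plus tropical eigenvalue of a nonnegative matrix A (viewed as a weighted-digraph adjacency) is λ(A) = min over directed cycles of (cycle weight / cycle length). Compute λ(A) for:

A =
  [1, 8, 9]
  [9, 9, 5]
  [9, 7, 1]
λ(A) = 1

Enumerate directed cycles and compute their means (weight / length). Sample:
  cycle 0 → 0: weight = 1, length = 1, mean = 1/1 ≈ 1.000
  cycle 1 → 1: weight = 9, length = 1, mean = 9/1 ≈ 9.000
  cycle 2 → 2: weight = 1, length = 1, mean = 1/1 ≈ 1.000
  cycle 0 → 1 → 0: weight = 17, length = 2, mean = 17/2 ≈ 8.500
  cycle 0 → 2 → 0: weight = 18, length = 2, mean = 18/2 ≈ 9.000
  cycle 1 → 0 → 1: weight = 17, length = 2, mean = 17/2 ≈ 8.500
Minimum mean = 1.000, attained e.g. along the cycle 0 → 0 with weight 1 and length 1. So λ(A) = 1/1 = 1.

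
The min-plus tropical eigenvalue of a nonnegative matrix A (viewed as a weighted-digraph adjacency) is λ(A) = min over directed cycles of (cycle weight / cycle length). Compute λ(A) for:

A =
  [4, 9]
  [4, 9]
λ(A) = 4

Enumerate directed cycles and compute their means (weight / length). Sample:
  cycle 0 → 0: weight = 4, length = 1, mean = 4/1 ≈ 4.000
  cycle 1 → 1: weight = 9, length = 1, mean = 9/1 ≈ 9.000
  cycle 0 → 1 → 0: weight = 13, length = 2, mean = 13/2 ≈ 6.500
  cycle 1 → 0 → 1: weight = 13, length = 2, mean = 13/2 ≈ 6.500
Minimum mean = 4.000, attained e.g. along the cycle 0 → 0 with weight 4 and length 1. So λ(A) = 4/1 = 4.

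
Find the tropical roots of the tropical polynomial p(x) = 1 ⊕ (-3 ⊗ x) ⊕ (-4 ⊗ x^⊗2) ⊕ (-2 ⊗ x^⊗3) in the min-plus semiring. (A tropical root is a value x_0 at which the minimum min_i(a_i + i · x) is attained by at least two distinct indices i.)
Roots: {-2, 1, 4}

Each tropical root is a break point of the lower envelope of the lines y = a_i + i · x (there are 4 lines, with slopes 0, 1, ..., 3). Only the lines that attain the minimum somewhere contribute to roots; other lines are dominated. Here the surviving (envelope) indices are i = 3, i = 2, i = 1, i = 0.
Intersections between consecutive envelope lines give the roots: for adjacent envelope indices i < j the intersection is x = (a_i − a_j) / (j − i). Reading off the sorted break points: {-2, 1, 4}.
Verification: at each break x_0, at least two indices attain the minimum of min_i(a_i + i · x_0).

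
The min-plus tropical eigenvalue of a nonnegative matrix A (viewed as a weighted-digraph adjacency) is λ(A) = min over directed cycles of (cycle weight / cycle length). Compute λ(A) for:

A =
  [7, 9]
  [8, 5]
λ(A) = 5

Enumerate directed cycles and compute their means (weight / length). Sample:
  cycle 0 → 0: weight = 7, length = 1, mean = 7/1 ≈ 7.000
  cycle 1 → 1: weight = 5, length = 1, mean = 5/1 ≈ 5.000
  cycle 0 → 1 → 0: weight = 17, length = 2, mean = 17/2 ≈ 8.500
  cycle 1 → 0 → 1: weight = 17, length = 2, mean = 17/2 ≈ 8.500
Minimum mean = 5.000, attained e.g. along the cycle 1 → 1 with weight 5 and length 1. So λ(A) = 5/1 = 5.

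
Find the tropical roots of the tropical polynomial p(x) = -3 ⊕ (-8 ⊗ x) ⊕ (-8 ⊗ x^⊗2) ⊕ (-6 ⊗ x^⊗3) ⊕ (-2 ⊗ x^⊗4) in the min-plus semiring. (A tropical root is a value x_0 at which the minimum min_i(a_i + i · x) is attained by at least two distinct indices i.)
Roots: {-4, -2, 0, 5}

Each tropical root is a break point of the lower envelope of the lines y = a_i + i · x (there are 5 lines, with slopes 0, 1, ..., 4). Only the lines that attain the minimum somewhere contribute to roots; other lines are dominated. Here the surviving (envelope) indices are i = 4, i = 3, i = 2, i = 1, i = 0.
Intersections between consecutive envelope lines give the roots: for adjacent envelope indices i < j the intersection is x = (a_i − a_j) / (j − i). Reading off the sorted break points: {-4, -2, 0, 5}.
Verification: at each break x_0, at least two indices attain the minimum of min_i(a_i + i · x_0).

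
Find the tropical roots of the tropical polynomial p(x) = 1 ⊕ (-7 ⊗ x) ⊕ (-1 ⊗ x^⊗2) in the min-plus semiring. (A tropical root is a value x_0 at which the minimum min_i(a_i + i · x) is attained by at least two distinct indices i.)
Roots: {-6, 8}

Each tropical root is a break point of the lower envelope of the lines y = a_i + i · x (there are 3 lines, with slopes 0, 1, ..., 2). Only the lines that attain the minimum somewhere contribute to roots; other lines are dominated. Here the surviving (envelope) indices are i = 2, i = 1, i = 0.
Intersections between consecutive envelope lines give the roots: for adjacent envelope indices i < j the intersection is x = (a_i − a_j) / (j − i). Reading off the sorted break points: {-6, 8}.
Verification: at each break x_0, at least two indices attain the minimum of min_i(a_i + i · x_0).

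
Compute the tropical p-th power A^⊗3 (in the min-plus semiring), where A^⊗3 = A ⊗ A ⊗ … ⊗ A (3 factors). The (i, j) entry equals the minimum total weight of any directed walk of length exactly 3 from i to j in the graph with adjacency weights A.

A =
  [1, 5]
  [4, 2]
A^⊗3 =
  [3, 7]
  [6, 6]

Each entry (A^⊗3)_ij equals the minimum over all length-3 walks i = v_0 → v_1 → … → v_3 = j of Σ_t A[v_t][v_{t+1}]. For example, for (i, j) = (0, 1) we minimise over 4 possible intermediate vertex sequences; the minimum is 7, attained along the walk 0 → 0 → 0 → 1.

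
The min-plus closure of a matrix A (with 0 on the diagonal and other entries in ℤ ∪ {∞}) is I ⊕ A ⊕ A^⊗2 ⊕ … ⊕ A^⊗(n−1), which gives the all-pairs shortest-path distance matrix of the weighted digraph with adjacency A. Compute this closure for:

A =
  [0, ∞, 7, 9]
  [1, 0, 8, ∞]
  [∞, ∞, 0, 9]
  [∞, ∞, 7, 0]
Closure =
  [0, ∞, 7, 9]
  [1, 0, 8, 10]
  [∞, ∞, 0, 9]
  [∞, ∞, 7, 0]

This is the Floyd-Warshall all-pairs shortest-path computation. For each intermediate vertex k = 0, 1, …, 3, update dist[i][j] ← min(dist[i][j], dist[i][k] + dist[k][j]). The final matrix gives, for each (i, j), the minimum total weight of any directed path from i to j (possibly empty when i = j).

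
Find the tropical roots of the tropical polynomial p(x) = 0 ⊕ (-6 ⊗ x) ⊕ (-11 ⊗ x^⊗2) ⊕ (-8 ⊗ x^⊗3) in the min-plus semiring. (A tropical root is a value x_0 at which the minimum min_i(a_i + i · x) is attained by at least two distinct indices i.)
Roots: {-3, 5, 6}

Each tropical root is a break point of the lower envelope of the lines y = a_i + i · x (there are 4 lines, with slopes 0, 1, ..., 3). Only the lines that attain the minimum somewhere contribute to roots; other lines are dominated. Here the surviving (envelope) indices are i = 3, i = 2, i = 1, i = 0.
Intersections between consecutive envelope lines give the roots: for adjacent envelope indices i < j the intersection is x = (a_i − a_j) / (j − i). Reading off the sorted break points: {-3, 5, 6}.
Verification: at each break x_0, at least two indices attain the minimum of min_i(a_i + i · x_0).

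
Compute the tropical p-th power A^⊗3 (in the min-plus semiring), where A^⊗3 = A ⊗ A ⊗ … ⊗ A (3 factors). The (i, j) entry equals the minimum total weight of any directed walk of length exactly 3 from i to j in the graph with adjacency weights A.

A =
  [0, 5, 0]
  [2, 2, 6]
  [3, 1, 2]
A^⊗3 =
  [0, 1, 0]
  [2, 3, 2]
  [3, 4, 3]

Each entry (A^⊗3)_ij equals the minimum over all length-3 walks i = v_0 → v_1 → … → v_3 = j of Σ_t A[v_t][v_{t+1}]. For example, for (i, j) = (0, 2) we minimise over 9 possible intermediate vertex sequences; the minimum is 0, attained along the walk 0 → 0 → 0 → 2.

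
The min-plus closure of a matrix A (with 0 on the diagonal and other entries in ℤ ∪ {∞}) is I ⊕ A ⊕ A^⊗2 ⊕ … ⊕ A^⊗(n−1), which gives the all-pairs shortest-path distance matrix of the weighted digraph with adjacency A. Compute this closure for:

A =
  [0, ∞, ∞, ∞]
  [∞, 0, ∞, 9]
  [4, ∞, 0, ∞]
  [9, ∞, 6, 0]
Closure =
  [0, ∞, ∞, ∞]
  [18, 0, 15, 9]
  [4, ∞, 0, ∞]
  [9, ∞, 6, 0]

This is the Floyd-Warshall all-pairs shortest-path computation. For each intermediate vertex k = 0, 1, …, 3, update dist[i][j] ← min(dist[i][j], dist[i][k] + dist[k][j]). The final matrix gives, for each (i, j), the minimum total weight of any directed path from i to j (possibly empty when i = j).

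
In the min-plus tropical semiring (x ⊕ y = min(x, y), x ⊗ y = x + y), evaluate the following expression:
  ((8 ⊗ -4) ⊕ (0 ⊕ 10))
((8 ⊗ -4) ⊕ (0 ⊕ 10)) = 0

Expand innermost to outermost. Recall ⊕ takes the minimum of its arguments and ⊗ takes their sum. Working out the expression ((8 ⊗ -4) ⊕ (0 ⊕ 10)) gives 0.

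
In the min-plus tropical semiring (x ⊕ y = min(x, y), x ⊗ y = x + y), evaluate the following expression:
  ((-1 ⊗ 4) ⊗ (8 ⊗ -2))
((-1 ⊗ 4) ⊗ (8 ⊗ -2)) = 9

Expand innermost to outermost. Recall ⊕ takes the minimum of its arguments and ⊗ takes their sum. Working out the expression ((-1 ⊗ 4) ⊗ (8 ⊗ -2)) gives 9.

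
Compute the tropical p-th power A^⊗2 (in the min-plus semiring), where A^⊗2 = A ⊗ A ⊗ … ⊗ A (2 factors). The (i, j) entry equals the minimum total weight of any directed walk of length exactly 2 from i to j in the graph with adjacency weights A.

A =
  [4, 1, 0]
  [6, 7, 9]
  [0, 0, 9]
A^⊗2 =
  [0, 0, 4]
  [9, 7, 6]
  [4, 1, 0]

Each entry (A^⊗2)_ij equals the minimum over all length-2 walks i = v_0 → v_1 → … → v_2 = j of Σ_t A[v_t][v_{t+1}]. For example, for (i, j) = (0, 2) we minimise over 3 possible intermediate vertex sequences; the minimum is 4, attained along the walk 0 → 0 → 2.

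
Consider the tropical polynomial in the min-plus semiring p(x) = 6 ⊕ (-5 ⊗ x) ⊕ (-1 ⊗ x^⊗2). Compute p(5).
p(5) = 0

A tropical monomial a ⊗ x^⊗i evaluates to a + i · x. Evaluating each term at x = 5:
  Term 0 contributes 6 + 0 · 5 = 6
  Term 1 contributes -5 + 1 · 5 = 0
  Term 2 contributes -1 + 2 · 5 = 9
p(5) = ⊕ of these = min[6, 0, 9] = 0.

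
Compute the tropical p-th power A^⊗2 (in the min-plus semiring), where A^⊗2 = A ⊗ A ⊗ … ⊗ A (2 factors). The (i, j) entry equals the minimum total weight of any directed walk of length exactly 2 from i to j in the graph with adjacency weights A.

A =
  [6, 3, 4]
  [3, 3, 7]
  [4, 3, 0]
A^⊗2 =
  [6, 6, 4]
  [6, 6, 7]
  [4, 3, 0]

Each entry (A^⊗2)_ij equals the minimum over all length-2 walks i = v_0 → v_1 → … → v_2 = j of Σ_t A[v_t][v_{t+1}]. For example, for (i, j) = (0, 2) we minimise over 3 possible intermediate vertex sequences; the minimum is 4, attained along the walk 0 → 2 → 2.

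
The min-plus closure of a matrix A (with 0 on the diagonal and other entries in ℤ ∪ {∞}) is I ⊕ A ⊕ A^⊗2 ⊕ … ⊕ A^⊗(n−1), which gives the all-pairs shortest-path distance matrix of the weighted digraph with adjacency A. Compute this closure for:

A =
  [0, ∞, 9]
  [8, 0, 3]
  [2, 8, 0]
Closure =
  [0, 17, 9]
  [5, 0, 3]
  [2, 8, 0]

This is the Floyd-Warshall all-pairs shortest-path computation. For each intermediate vertex k = 0, 1, …, 2, update dist[i][j] ← min(dist[i][j], dist[i][k] + dist[k][j]). The final matrix gives, for each (i, j), the minimum total weight of any directed path from i to j (possibly empty when i = j).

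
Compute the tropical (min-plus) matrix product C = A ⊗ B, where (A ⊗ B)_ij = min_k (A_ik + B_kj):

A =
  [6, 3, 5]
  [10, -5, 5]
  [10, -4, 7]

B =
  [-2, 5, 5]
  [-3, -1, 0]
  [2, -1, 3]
A ⊗ B =
  [0, 2, 3]
  [-8, -6, -5]
  [-7, -5, -4]

Apply the min-plus product entry-by-entry:
  C[0][0] = min over k of (A[0][0] + B[0][0] = 6 + -2 = 4, A[0][1] + B[1][0] = 3 + -3 = 0, A[0][2] + B[2][0] = 5 + 2 = 7) = 0 (attained at k = 1)
  C[0][1] = min over k of (A[0][0] + B[0][1] = 6 + 5 = 11, A[0][1] + B[1][1] = 3 + -1 = 2, A[0][2] + B[2][1] = 5 + -1 = 4) = 2 (attained at k = 1)
  C[0][2] = min over k of (A[0][0] + B[0][2] = 6 + 5 = 11, A[0][1] + B[1][2] = 3 + 0 = 3, A[0][2] + B[2][2] = 5 + 3 = 8) = 3 (attained at k = 1)
  C[1][0] = min over k of (A[1][0] + B[0][0] = 10 + -2 = 8, A[1][1] + B[1][0] = -5 + -3 = -8, A[1][2] + B[2][0] = 5 + 2 = 7) = -8 (attained at k = 1)
  C[1][1] = min over k of (A[1][0] + B[0][1] = 10 + 5 = 15, A[1][1] + B[1][1] = -5 + -1 = -6, A[1][2] + B[2][1] = 5 + -1 = 4) = -6 (attained at k = 1)
  C[1][2] = min over k of (A[1][0] + B[0][2] = 10 + 5 = 15, A[1][1] + B[1][2] = -5 + 0 = -5, A[1][2] + B[2][2] = 5 + 3 = 8) = -5 (attained at k = 1)
  C[2][0] = min over k of (A[2][0] + B[0][0] = 10 + -2 = 8, A[2][1] + B[1][0] = -4 + -3 = -7, A[2][2] + B[2][0] = 7 + 2 = 9) = -7 (attained at k = 1)
  C[2][1] = min over k of (A[2][0] + B[0][1] = 10 + 5 = 15, A[2][1] + B[1][1] = -4 + -1 = -5, A[2][2] + B[2][1] = 7 + -1 = 6) = -5 (attained at k = 1)
  C[2][2] = min over k of (A[2][0] + B[0][2] = 10 + 5 = 15, A[2][1] + B[1][2] = -4 + 0 = -4, A[2][2] + B[2][2] = 7 + 3 = 10) = -4 (attained at k = 1)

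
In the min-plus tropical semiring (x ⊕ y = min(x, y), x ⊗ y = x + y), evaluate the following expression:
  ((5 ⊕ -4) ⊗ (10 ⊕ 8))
((5 ⊕ -4) ⊗ (10 ⊕ 8)) = 4

Expand innermost to outermost. Recall ⊕ takes the minimum of its arguments and ⊗ takes their sum. Working out the expression ((5 ⊕ -4) ⊗ (10 ⊕ 8)) gives 4.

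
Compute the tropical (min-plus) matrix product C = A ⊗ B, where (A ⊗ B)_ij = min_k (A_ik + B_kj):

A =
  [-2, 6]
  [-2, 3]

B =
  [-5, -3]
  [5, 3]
A ⊗ B =
  [-7, -5]
  [-7, -5]

Apply the min-plus product entry-by-entry:
  C[0][0] = min over k of (A[0][0] + B[0][0] = -2 + -5 = -7, A[0][1] + B[1][0] = 6 + 5 = 11) = -7 (attained at k = 0)
  C[0][1] = min over k of (A[0][0] + B[0][1] = -2 + -3 = -5, A[0][1] + B[1][1] = 6 + 3 = 9) = -5 (attained at k = 0)
  C[1][0] = min over k of (A[1][0] + B[0][0] = -2 + -5 = -7, A[1][1] + B[1][0] = 3 + 5 = 8) = -7 (attained at k = 0)
  C[1][1] = min over k of (A[1][0] + B[0][1] = -2 + -3 = -5, A[1][1] + B[1][1] = 3 + 3 = 6) = -5 (attained at k = 0)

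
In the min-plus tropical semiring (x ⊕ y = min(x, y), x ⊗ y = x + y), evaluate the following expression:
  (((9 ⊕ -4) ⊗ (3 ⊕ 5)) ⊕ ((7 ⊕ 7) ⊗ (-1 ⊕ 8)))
(((9 ⊕ -4) ⊗ (3 ⊕ 5)) ⊕ ((7 ⊕ 7) ⊗ (-1 ⊕ 8))) = -1

Expand innermost to outermost. Recall ⊕ takes the minimum of its arguments and ⊗ takes their sum. Working out the expression (((9 ⊕ -4) ⊗ (3 ⊕ 5)) ⊕ ((7 ⊕ 7) ⊗ (-1 ⊕ 8))) gives -1.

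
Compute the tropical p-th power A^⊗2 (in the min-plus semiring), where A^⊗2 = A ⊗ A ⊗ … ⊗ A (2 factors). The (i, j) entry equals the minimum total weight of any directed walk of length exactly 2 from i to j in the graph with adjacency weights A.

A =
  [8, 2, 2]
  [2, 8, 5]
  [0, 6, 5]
A^⊗2 =
  [2, 8, 7]
  [5, 4, 4]
  [5, 2, 2]

Each entry (A^⊗2)_ij equals the minimum over all length-2 walks i = v_0 → v_1 → … → v_2 = j of Σ_t A[v_t][v_{t+1}]. For example, for (i, j) = (0, 2) we minimise over 3 possible intermediate vertex sequences; the minimum is 7, attained along the walk 0 → 1 → 2.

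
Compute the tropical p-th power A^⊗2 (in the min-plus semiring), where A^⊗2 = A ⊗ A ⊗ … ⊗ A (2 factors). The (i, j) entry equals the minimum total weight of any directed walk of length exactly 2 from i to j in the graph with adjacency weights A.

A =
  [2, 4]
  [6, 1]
A^⊗2 =
  [4, 5]
  [7, 2]

Each entry (A^⊗2)_ij equals the minimum over all length-2 walks i = v_0 → v_1 → … → v_2 = j of Σ_t A[v_t][v_{t+1}]. For example, for (i, j) = (0, 1) we minimise over 2 possible intermediate vertex sequences; the minimum is 5, attained along the walk 0 → 1 → 1.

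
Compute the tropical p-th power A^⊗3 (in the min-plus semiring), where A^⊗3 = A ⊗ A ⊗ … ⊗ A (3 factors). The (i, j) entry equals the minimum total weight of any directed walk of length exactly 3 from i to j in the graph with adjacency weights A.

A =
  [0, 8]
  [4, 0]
A^⊗3 =
  [0, 8]
  [4, 0]

Each entry (A^⊗3)_ij equals the minimum over all length-3 walks i = v_0 → v_1 → … → v_3 = j of Σ_t A[v_t][v_{t+1}]. For example, for (i, j) = (0, 1) we minimise over 4 possible intermediate vertex sequences; the minimum is 8, attained along the walk 0 → 0 → 0 → 1.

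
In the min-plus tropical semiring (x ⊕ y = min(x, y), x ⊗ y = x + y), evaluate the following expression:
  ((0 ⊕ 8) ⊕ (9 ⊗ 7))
((0 ⊕ 8) ⊕ (9 ⊗ 7)) = 0

Expand innermost to outermost. Recall ⊕ takes the minimum of its arguments and ⊗ takes their sum. Working out the expression ((0 ⊕ 8) ⊕ (9 ⊗ 7)) gives 0.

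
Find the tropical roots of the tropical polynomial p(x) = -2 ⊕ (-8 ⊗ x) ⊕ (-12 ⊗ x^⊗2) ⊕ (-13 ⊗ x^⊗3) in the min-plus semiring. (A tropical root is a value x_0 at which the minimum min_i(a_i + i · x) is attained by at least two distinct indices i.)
Roots: {1, 4, 6}

Each tropical root is a break point of the lower envelope of the lines y = a_i + i · x (there are 4 lines, with slopes 0, 1, ..., 3). Only the lines that attain the minimum somewhere contribute to roots; other lines are dominated. Here the surviving (envelope) indices are i = 3, i = 2, i = 1, i = 0.
Intersections between consecutive envelope lines give the roots: for adjacent envelope indices i < j the intersection is x = (a_i − a_j) / (j − i). Reading off the sorted break points: {1, 4, 6}.
Verification: at each break x_0, at least two indices attain the minimum of min_i(a_i + i · x_0).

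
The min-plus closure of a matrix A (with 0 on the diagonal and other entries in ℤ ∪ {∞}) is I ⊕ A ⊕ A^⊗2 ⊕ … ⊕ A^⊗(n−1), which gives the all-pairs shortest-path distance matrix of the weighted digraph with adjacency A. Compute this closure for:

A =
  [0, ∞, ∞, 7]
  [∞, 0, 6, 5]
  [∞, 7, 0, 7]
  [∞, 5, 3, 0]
Closure =
  [0, 12, 10, 7]
  [∞, 0, 6, 5]
  [∞, 7, 0, 7]
  [∞, 5, 3, 0]

This is the Floyd-Warshall all-pairs shortest-path computation. For each intermediate vertex k = 0, 1, …, 3, update dist[i][j] ← min(dist[i][j], dist[i][k] + dist[k][j]). The final matrix gives, for each (i, j), the minimum total weight of any directed path from i to j (possibly empty when i = j).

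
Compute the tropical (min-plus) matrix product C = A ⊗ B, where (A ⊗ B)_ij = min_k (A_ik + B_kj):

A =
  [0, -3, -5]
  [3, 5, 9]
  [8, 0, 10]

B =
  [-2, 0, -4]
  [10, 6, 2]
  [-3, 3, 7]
A ⊗ B =
  [-8, -2, -4]
  [1, 3, -1]
  [6, 6, 2]

Apply the min-plus product entry-by-entry:
  C[0][0] = min over k of (A[0][0] + B[0][0] = 0 + -2 = -2, A[0][1] + B[1][0] = -3 + 10 = 7, A[0][2] + B[2][0] = -5 + -3 = -8) = -8 (attained at k = 2)
  C[0][1] = min over k of (A[0][0] + B[0][1] = 0 + 0 = 0, A[0][1] + B[1][1] = -3 + 6 = 3, A[0][2] + B[2][1] = -5 + 3 = -2) = -2 (attained at k = 2)
  C[0][2] = min over k of (A[0][0] + B[0][2] = 0 + -4 = -4, A[0][1] + B[1][2] = -3 + 2 = -1, A[0][2] + B[2][2] = -5 + 7 = 2) = -4 (attained at k = 0)
  C[1][0] = min over k of (A[1][0] + B[0][0] = 3 + -2 = 1, A[1][1] + B[1][0] = 5 + 10 = 15, A[1][2] + B[2][0] = 9 + -3 = 6) = 1 (attained at k = 0)
  C[1][1] = min over k of (A[1][0] + B[0][1] = 3 + 0 = 3, A[1][1] + B[1][1] = 5 + 6 = 11, A[1][2] + B[2][1] = 9 + 3 = 12) = 3 (attained at k = 0)
  C[1][2] = min over k of (A[1][0] + B[0][2] = 3 + -4 = -1, A[1][1] + B[1][2] = 5 + 2 = 7, A[1][2] + B[2][2] = 9 + 7 = 16) = -1 (attained at k = 0)
  C[2][0] = min over k of (A[2][0] + B[0][0] = 8 + -2 = 6, A[2][1] + B[1][0] = 0 + 10 = 10, A[2][2] + B[2][0] = 10 + -3 = 7) = 6 (attained at k = 0)
  C[2][1] = min over k of (A[2][0] + B[0][1] = 8 + 0 = 8, A[2][1] + B[1][1] = 0 + 6 = 6, A[2][2] + B[2][1] = 10 + 3 = 13) = 6 (attained at k = 1)
  C[2][2] = min over k of (A[2][0] + B[0][2] = 8 + -4 = 4, A[2][1] + B[1][2] = 0 + 2 = 2, A[2][2] + B[2][2] = 10 + 7 = 17) = 2 (attained at k = 1)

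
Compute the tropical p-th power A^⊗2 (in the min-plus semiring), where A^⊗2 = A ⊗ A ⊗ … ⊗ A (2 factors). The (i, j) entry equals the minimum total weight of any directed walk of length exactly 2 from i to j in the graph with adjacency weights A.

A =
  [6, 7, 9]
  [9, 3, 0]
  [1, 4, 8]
A^⊗2 =
  [10, 10, 7]
  [1, 4, 3]
  [7, 7, 4]

Each entry (A^⊗2)_ij equals the minimum over all length-2 walks i = v_0 → v_1 → … → v_2 = j of Σ_t A[v_t][v_{t+1}]. For example, for (i, j) = (0, 2) we minimise over 3 possible intermediate vertex sequences; the minimum is 7, attained along the walk 0 → 1 → 2.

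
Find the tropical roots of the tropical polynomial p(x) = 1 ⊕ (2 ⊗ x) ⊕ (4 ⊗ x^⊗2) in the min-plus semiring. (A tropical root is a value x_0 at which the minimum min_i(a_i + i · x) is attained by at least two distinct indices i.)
Roots: {-2, -1}

Each tropical root is a break point of the lower envelope of the lines y = a_i + i · x (there are 3 lines, with slopes 0, 1, ..., 2). Only the lines that attain the minimum somewhere contribute to roots; other lines are dominated. Here the surviving (envelope) indices are i = 2, i = 1, i = 0.
Intersections between consecutive envelope lines give the roots: for adjacent envelope indices i < j the intersection is x = (a_i − a_j) / (j − i). Reading off the sorted break points: {-2, -1}.
Verification: at each break x_0, at least two indices attain the minimum of min_i(a_i + i · x_0).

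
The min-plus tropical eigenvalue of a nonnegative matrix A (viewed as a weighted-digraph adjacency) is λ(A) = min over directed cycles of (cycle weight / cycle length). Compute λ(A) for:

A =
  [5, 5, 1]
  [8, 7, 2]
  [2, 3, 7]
λ(A) = 3/2

Enumerate directed cycles and compute their means (weight / length). Sample:
  cycle 0 → 0: weight = 5, length = 1, mean = 5/1 ≈ 5.000
  cycle 1 → 1: weight = 7, length = 1, mean = 7/1 ≈ 7.000
  cycle 2 → 2: weight = 7, length = 1, mean = 7/1 ≈ 7.000
  cycle 0 → 1 → 0: weight = 13, length = 2, mean = 13/2 ≈ 6.500
  cycle 0 → 2 → 0: weight = 3, length = 2, mean = 3/2 ≈ 1.500
  cycle 1 → 0 → 1: weight = 13, length = 2, mean = 13/2 ≈ 6.500
Minimum mean = 1.500, attained e.g. along the cycle 0 → 2 → 0 with weight 3 and length 2. So λ(A) = 3/2 = 3/2.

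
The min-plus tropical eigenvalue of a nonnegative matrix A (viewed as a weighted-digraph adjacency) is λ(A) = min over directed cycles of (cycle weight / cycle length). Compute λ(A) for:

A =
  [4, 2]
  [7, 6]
λ(A) = 4

Enumerate directed cycles and compute their means (weight / length). Sample:
  cycle 0 → 0: weight = 4, length = 1, mean = 4/1 ≈ 4.000
  cycle 1 → 1: weight = 6, length = 1, mean = 6/1 ≈ 6.000
  cycle 0 → 1 → 0: weight = 9, length = 2, mean = 9/2 ≈ 4.500
  cycle 1 → 0 → 1: weight = 9, length = 2, mean = 9/2 ≈ 4.500
Minimum mean = 4.000, attained e.g. along the cycle 0 → 0 with weight 4 and length 1. So λ(A) = 4/1 = 4.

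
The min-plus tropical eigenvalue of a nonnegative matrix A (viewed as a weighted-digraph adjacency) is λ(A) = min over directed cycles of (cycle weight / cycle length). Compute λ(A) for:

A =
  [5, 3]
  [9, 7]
λ(A) = 5

Enumerate directed cycles and compute their means (weight / length). Sample:
  cycle 0 → 0: weight = 5, length = 1, mean = 5/1 ≈ 5.000
  cycle 1 → 1: weight = 7, length = 1, mean = 7/1 ≈ 7.000
  cycle 0 → 1 → 0: weight = 12, length = 2, mean = 12/2 ≈ 6.000
  cycle 1 → 0 → 1: weight = 12, length = 2, mean = 12/2 ≈ 6.000
Minimum mean = 5.000, attained e.g. along the cycle 0 → 0 with weight 5 and length 1. So λ(A) = 5/1 = 5.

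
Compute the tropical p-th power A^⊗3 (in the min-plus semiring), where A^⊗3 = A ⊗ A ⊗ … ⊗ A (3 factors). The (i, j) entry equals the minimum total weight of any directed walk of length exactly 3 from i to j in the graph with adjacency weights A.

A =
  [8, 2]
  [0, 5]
A^⊗3 =
  [7, 4]
  [2, 7]

Each entry (A^⊗3)_ij equals the minimum over all length-3 walks i = v_0 → v_1 → … → v_3 = j of Σ_t A[v_t][v_{t+1}]. For example, for (i, j) = (0, 1) we minimise over 4 possible intermediate vertex sequences; the minimum is 4, attained along the walk 0 → 1 → 0 → 1.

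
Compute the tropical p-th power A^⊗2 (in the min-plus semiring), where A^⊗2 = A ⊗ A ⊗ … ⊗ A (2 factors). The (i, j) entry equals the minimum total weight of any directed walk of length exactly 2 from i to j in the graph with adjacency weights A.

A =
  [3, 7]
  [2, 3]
A^⊗2 =
  [6, 10]
  [5, 6]

Each entry (A^⊗2)_ij equals the minimum over all length-2 walks i = v_0 → v_1 → … → v_2 = j of Σ_t A[v_t][v_{t+1}]. For example, for (i, j) = (0, 1) we minimise over 2 possible intermediate vertex sequences; the minimum is 10, attained along the walk 0 → 0 → 1.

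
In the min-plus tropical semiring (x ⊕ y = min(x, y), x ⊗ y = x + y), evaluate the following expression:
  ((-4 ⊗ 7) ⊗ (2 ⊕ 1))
((-4 ⊗ 7) ⊗ (2 ⊕ 1)) = 4

Expand innermost to outermost. Recall ⊕ takes the minimum of its arguments and ⊗ takes their sum. Working out the expression ((-4 ⊗ 7) ⊗ (2 ⊕ 1)) gives 4.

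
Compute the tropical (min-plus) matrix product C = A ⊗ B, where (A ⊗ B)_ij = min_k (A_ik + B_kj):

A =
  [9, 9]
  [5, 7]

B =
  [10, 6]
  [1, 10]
A ⊗ B =
  [10, 15]
  [8, 11]

Apply the min-plus product entry-by-entry:
  C[0][0] = min over k of (A[0][0] + B[0][0] = 9 + 10 = 19, A[0][1] + B[1][0] = 9 + 1 = 10) = 10 (attained at k = 1)
  C[0][1] = min over k of (A[0][0] + B[0][1] = 9 + 6 = 15, A[0][1] + B[1][1] = 9 + 10 = 19) = 15 (attained at k = 0)
  C[1][0] = min over k of (A[1][0] + B[0][0] = 5 + 10 = 15, A[1][1] + B[1][0] = 7 + 1 = 8) = 8 (attained at k = 1)
  C[1][1] = min over k of (A[1][0] + B[0][1] = 5 + 6 = 11, A[1][1] + B[1][1] = 7 + 10 = 17) = 11 (attained at k = 0)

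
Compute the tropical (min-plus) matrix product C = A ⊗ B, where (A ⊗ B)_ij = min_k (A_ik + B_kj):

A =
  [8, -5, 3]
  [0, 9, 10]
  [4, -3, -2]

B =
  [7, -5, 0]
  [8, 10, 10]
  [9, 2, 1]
A ⊗ B =
  [3, 3, 4]
  [7, -5, 0]
  [5, -1, -1]

Apply the min-plus product entry-by-entry:
  C[0][0] = min over k of (A[0][0] + B[0][0] = 8 + 7 = 15, A[0][1] + B[1][0] = -5 + 8 = 3, A[0][2] + B[2][0] = 3 + 9 = 12) = 3 (attained at k = 1)
  C[0][1] = min over k of (A[0][0] + B[0][1] = 8 + -5 = 3, A[0][1] + B[1][1] = -5 + 10 = 5, A[0][2] + B[2][1] = 3 + 2 = 5) = 3 (attained at k = 0)
  C[0][2] = min over k of (A[0][0] + B[0][2] = 8 + 0 = 8, A[0][1] + B[1][2] = -5 + 10 = 5, A[0][2] + B[2][2] = 3 + 1 = 4) = 4 (attained at k = 2)
  C[1][0] = min over k of (A[1][0] + B[0][0] = 0 + 7 = 7, A[1][1] + B[1][0] = 9 + 8 = 17, A[1][2] + B[2][0] = 10 + 9 = 19) = 7 (attained at k = 0)
  C[1][1] = min over k of (A[1][0] + B[0][1] = 0 + -5 = -5, A[1][1] + B[1][1] = 9 + 10 = 19, A[1][2] + B[2][1] = 10 + 2 = 12) = -5 (attained at k = 0)
  C[1][2] = min over k of (A[1][0] + B[0][2] = 0 + 0 = 0, A[1][1] + B[1][2] = 9 + 10 = 19, A[1][2] + B[2][2] = 10 + 1 = 11) = 0 (attained at k = 0)
  C[2][0] = min over k of (A[2][0] + B[0][0] = 4 + 7 = 11, A[2][1] + B[1][0] = -3 + 8 = 5, A[2][2] + B[2][0] = -2 + 9 = 7) = 5 (attained at k = 1)
  C[2][1] = min over k of (A[2][0] + B[0][1] = 4 + -5 = -1, A[2][1] + B[1][1] = -3 + 10 = 7, A[2][2] + B[2][1] = -2 + 2 = 0) = -1 (attained at k = 0)
  C[2][2] = min over k of (A[2][0] + B[0][2] = 4 + 0 = 4, A[2][1] + B[1][2] = -3 + 10 = 7, A[2][2] + B[2][2] = -2 + 1 = -1) = -1 (attained at k = 2)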